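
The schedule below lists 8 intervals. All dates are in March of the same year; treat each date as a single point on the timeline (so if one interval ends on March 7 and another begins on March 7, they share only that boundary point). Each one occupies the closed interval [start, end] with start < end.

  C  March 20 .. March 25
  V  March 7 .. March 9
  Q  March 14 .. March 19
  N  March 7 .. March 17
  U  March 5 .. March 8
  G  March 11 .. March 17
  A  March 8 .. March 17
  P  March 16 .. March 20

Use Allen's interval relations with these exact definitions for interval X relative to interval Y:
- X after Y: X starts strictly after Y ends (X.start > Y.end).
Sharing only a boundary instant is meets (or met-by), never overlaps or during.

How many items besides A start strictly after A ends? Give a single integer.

1

Target A = [March 8, March 17].
C [March 20, March 25] → after → counts.
G [March 11, March 17] → finishes → no.
N [March 7, March 17] → finished-by → no.
P [March 16, March 20] → overlapped-by → no.
Q [March 14, March 19] → overlapped-by → no.
U [March 5, March 8] → meets → no.
V [March 7, March 9] → overlaps → no.
Total: 1.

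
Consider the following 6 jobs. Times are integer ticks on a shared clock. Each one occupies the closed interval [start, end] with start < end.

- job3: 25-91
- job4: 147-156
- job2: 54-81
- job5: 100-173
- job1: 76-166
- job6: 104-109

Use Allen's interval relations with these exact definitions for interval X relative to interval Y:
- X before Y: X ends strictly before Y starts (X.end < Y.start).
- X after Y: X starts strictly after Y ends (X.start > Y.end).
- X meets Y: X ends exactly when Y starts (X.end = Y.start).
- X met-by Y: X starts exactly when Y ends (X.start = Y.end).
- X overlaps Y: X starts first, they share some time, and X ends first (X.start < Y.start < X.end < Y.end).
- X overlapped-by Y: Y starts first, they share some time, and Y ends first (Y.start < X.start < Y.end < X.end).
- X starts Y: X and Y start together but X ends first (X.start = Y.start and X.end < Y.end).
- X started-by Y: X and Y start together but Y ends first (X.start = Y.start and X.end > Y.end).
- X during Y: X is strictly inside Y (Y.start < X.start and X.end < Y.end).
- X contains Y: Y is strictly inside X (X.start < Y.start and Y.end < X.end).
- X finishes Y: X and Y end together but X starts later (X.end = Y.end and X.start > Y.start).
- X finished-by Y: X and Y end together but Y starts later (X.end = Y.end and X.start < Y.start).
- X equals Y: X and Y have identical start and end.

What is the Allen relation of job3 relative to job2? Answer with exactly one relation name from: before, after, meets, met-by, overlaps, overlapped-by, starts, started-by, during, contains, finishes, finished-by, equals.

contains

job3 = [25, 91]; job2 = [54, 81].
Compare endpoints: job3.start < job2.start, job3.start < job2.end, job3.end > job2.start, job3.end > job2.end.
That pattern is 'contains'.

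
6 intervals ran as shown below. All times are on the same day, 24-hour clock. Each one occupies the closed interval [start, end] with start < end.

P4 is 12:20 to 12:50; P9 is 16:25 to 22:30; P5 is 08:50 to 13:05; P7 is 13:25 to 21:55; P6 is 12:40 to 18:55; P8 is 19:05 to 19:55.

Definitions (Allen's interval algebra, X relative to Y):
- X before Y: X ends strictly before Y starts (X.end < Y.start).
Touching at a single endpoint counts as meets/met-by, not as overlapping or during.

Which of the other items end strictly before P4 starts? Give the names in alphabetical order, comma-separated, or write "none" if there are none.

Target P4 = [12:20, 12:50].
P5 [08:50, 13:05] → contains → no.
P6 [12:40, 18:55] → overlapped-by → no.
P7 [13:25, 21:55] → after → no.
P8 [19:05, 19:55] → after → no.
P9 [16:25, 22:30] → after → no.
Result: none.

none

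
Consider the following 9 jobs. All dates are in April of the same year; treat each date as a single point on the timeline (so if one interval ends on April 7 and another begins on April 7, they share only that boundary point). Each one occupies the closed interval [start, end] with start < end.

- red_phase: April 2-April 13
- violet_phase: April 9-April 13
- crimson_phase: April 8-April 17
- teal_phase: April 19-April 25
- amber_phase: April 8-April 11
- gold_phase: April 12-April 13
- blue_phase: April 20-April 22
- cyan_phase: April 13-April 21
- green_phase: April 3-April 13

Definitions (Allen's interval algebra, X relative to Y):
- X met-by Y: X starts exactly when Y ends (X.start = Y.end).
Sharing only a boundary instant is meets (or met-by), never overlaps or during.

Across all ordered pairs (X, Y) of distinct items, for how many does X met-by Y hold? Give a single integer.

Checking all 72 ordered pairs for relation 'met-by'; matching pairs in alphabetical order:
(cyan_phase, gold_phase): cyan_phase met-by gold_phase ✓
(cyan_phase, green_phase): cyan_phase met-by green_phase ✓
(cyan_phase, red_phase): cyan_phase met-by red_phase ✓
(cyan_phase, violet_phase): cyan_phase met-by violet_phase ✓
Count: 4.

4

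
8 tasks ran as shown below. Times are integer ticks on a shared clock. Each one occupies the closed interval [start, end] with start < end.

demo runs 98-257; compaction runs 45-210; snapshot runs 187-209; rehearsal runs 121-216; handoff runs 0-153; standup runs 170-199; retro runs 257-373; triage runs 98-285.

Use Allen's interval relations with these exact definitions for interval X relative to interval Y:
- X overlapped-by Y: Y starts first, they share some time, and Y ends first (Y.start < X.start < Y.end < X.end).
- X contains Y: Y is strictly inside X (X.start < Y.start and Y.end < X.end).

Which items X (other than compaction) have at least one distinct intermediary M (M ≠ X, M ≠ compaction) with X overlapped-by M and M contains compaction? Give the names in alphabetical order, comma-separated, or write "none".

Target compaction = [45, 210].
Intermediaries M with M contains compaction: none.
Union: none.

none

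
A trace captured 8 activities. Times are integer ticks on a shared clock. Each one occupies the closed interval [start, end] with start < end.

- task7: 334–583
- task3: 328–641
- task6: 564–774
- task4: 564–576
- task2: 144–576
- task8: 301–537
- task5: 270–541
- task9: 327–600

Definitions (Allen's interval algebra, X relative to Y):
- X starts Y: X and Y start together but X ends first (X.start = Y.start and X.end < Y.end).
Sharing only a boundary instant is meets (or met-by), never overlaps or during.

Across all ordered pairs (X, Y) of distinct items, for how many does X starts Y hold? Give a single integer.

1

Checking all 56 ordered pairs for relation 'starts'; matching pairs in alphabetical order:
(task4, task6): task4 starts task6 ✓
Count: 1.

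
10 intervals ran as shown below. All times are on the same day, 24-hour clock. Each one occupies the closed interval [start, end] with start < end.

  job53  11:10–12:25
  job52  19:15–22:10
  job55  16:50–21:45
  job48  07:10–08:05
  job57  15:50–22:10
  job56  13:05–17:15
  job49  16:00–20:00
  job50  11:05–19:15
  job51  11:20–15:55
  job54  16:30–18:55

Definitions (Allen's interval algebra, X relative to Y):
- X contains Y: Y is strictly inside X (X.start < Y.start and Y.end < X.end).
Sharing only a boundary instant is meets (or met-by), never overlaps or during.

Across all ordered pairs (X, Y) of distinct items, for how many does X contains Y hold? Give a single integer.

Checking all 90 ordered pairs for relation 'contains'; matching pairs in alphabetical order:
(job49, job54): job49 contains job54 ✓
(job50, job51): job50 contains job51 ✓
(job50, job53): job50 contains job53 ✓
(job50, job54): job50 contains job54 ✓
(job50, job56): job50 contains job56 ✓
(job57, job49): job57 contains job49 ✓
(job57, job54): job57 contains job54 ✓
(job57, job55): job57 contains job55 ✓
Count: 8.

8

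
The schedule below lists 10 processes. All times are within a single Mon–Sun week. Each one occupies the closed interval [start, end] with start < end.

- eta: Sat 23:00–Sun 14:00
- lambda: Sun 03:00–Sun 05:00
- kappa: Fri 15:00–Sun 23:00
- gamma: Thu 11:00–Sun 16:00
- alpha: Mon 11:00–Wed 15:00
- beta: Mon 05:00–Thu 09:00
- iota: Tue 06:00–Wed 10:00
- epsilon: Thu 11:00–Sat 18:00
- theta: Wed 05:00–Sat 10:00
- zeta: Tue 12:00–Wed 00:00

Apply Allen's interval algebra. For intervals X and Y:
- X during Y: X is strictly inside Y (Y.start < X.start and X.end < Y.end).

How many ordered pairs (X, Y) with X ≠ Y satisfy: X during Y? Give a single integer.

Checking all 90 ordered pairs for relation 'during'; matching pairs in alphabetical order:
(alpha, beta): alpha during beta ✓
(eta, gamma): eta during gamma ✓
(eta, kappa): eta during kappa ✓
(iota, alpha): iota during alpha ✓
(iota, beta): iota during beta ✓
(lambda, eta): lambda during eta ✓
(lambda, gamma): lambda during gamma ✓
(lambda, kappa): lambda during kappa ✓
(zeta, alpha): zeta during alpha ✓
(zeta, beta): zeta during beta ✓
(zeta, iota): zeta during iota ✓
Count: 11.

11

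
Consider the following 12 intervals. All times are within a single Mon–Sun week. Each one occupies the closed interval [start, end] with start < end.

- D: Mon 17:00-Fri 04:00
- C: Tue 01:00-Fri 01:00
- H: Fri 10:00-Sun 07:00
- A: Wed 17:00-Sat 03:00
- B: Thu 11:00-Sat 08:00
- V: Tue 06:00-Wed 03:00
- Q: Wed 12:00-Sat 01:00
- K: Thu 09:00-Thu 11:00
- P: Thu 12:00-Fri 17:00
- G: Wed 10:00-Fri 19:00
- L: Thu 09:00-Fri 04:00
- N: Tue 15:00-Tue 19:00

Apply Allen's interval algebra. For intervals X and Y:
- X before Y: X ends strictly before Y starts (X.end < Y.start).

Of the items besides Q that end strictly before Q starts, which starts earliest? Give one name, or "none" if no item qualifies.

Target Q = [Wed 12:00, Sat 01:00].
A [Wed 17:00, Sat 03:00] → overlapped-by → excluded.
B [Thu 11:00, Sat 08:00] → overlapped-by → excluded.
C [Tue 01:00, Fri 01:00] → overlaps → excluded.
D [Mon 17:00, Fri 04:00] → overlaps → excluded.
G [Wed 10:00, Fri 19:00] → overlaps → excluded.
H [Fri 10:00, Sun 07:00] → overlapped-by → excluded.
K [Thu 09:00, Thu 11:00] → during → excluded.
L [Thu 09:00, Fri 04:00] → during → excluded.
N [Tue 15:00, Tue 19:00] → before → candidate.
P [Thu 12:00, Fri 17:00] → during → excluded.
V [Tue 06:00, Wed 03:00] → before → candidate.
Among candidates, earliest start is Tue 06:00 → V.

V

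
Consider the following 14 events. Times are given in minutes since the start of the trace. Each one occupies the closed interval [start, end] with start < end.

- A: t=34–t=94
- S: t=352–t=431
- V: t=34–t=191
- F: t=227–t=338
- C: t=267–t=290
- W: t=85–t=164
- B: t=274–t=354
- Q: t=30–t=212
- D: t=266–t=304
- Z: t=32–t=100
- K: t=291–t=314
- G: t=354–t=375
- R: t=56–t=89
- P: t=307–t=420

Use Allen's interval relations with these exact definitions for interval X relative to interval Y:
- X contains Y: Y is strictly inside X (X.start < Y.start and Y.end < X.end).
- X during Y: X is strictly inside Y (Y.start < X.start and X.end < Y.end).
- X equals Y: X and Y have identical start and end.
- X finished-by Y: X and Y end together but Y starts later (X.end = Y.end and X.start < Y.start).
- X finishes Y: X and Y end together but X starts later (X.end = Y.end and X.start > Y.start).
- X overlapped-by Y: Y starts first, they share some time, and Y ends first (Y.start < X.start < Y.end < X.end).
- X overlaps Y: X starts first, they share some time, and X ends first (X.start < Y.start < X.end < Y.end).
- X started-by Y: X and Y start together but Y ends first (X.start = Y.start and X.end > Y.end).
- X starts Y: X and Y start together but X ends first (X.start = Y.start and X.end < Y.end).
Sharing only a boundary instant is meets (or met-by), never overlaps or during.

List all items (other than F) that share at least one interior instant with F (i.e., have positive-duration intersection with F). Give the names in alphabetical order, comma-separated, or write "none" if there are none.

B, C, D, K, P

Target F = [t=227, t=338].
A [t=34, t=94] → before → no.
B [t=274, t=354] → overlapped-by → yes.
C [t=267, t=290] → during → yes.
D [t=266, t=304] → during → yes.
G [t=354, t=375] → after → no.
K [t=291, t=314] → during → yes.
P [t=307, t=420] → overlapped-by → yes.
Q [t=30, t=212] → before → no.
R [t=56, t=89] → before → no.
S [t=352, t=431] → after → no.
V [t=34, t=191] → before → no.
W [t=85, t=164] → before → no.
Z [t=32, t=100] → before → no.
Result: B, C, D, K, P.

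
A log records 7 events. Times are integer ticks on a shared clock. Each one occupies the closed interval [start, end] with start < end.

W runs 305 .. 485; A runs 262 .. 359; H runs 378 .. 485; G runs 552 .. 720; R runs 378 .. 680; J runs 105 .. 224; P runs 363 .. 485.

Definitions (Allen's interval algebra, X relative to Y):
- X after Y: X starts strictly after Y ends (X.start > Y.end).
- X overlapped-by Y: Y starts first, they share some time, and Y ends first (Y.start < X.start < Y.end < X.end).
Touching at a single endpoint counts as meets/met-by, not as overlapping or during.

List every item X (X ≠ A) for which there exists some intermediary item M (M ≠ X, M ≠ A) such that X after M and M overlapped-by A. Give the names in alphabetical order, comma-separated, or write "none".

Target A = [262, 359].
Intermediaries M with M overlapped-by A: W.
Via W — items with X after W: G.
Union: G.

G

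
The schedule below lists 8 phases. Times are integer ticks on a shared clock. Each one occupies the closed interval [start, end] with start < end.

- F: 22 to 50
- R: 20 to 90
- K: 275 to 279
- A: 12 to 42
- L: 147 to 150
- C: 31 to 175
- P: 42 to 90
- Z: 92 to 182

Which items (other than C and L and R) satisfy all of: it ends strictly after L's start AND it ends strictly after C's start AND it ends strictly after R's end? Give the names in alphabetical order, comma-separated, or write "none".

K, Z

Conditions: its end is strictly after L's start (X.end > 147) AND its end is strictly after C's start (X.end > 31) AND its end is strictly after R's end (X.end > 90).
A: end 42 > 147? ✗; end 42 > 31? ✓; end 42 > 90? ✗ → no.
F: end 50 > 147? ✗; end 50 > 31? ✓; end 50 > 90? ✗ → no.
K: end 279 > 147? ✓; end 279 > 31? ✓; end 279 > 90? ✓ → yes.
P: end 90 > 147? ✗; end 90 > 31? ✓; end 90 > 90? ✗ → no.
Z: end 182 > 147? ✓; end 182 > 31? ✓; end 182 > 90? ✓ → yes.
Result: K, Z.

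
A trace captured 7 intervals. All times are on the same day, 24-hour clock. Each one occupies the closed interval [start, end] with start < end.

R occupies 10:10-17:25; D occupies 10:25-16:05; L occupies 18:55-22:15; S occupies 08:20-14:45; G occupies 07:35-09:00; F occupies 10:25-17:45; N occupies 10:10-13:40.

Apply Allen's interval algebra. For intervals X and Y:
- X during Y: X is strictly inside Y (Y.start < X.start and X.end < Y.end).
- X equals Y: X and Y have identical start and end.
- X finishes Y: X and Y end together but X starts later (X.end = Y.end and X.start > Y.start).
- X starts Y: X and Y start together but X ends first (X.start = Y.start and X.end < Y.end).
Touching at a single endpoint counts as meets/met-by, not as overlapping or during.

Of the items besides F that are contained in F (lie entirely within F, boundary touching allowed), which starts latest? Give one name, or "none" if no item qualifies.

D

Target F = [10:25, 17:45].
D [10:25, 16:05] → starts → candidate.
G [07:35, 09:00] → before → excluded.
L [18:55, 22:15] → after → excluded.
N [10:10, 13:40] → overlaps → excluded.
R [10:10, 17:25] → overlaps → excluded.
S [08:20, 14:45] → overlaps → excluded.
Among candidates, latest start is 10:25 → D.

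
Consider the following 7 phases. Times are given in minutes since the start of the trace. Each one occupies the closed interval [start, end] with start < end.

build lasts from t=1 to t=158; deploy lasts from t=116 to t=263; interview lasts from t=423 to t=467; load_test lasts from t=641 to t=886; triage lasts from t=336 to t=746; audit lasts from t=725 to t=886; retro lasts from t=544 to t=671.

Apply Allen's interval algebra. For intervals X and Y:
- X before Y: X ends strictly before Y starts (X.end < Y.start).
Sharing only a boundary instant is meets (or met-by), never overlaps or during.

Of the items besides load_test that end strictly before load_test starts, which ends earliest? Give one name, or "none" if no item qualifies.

build

Target load_test = [t=641, t=886].
audit [t=725, t=886] → finishes → excluded.
build [t=1, t=158] → before → candidate.
deploy [t=116, t=263] → before → candidate.
interview [t=423, t=467] → before → candidate.
retro [t=544, t=671] → overlaps → excluded.
triage [t=336, t=746] → overlaps → excluded.
Among candidates, earliest end is t=158 → build.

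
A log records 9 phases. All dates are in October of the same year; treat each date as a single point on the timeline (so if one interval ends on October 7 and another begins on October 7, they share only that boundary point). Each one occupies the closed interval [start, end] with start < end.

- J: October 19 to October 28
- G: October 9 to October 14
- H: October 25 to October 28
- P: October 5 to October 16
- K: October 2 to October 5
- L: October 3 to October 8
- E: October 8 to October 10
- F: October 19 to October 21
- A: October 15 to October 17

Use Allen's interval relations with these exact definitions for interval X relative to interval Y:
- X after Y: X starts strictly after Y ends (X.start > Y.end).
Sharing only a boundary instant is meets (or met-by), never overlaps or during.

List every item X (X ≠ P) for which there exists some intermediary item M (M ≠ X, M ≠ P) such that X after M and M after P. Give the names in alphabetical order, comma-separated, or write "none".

H

Target P = [October 5, October 16].
Intermediaries M with M after P: F, H, J.
Via F — items with X after F: H.
Via H — items with X after H: none.
Via J — items with X after J: none.
Union: H.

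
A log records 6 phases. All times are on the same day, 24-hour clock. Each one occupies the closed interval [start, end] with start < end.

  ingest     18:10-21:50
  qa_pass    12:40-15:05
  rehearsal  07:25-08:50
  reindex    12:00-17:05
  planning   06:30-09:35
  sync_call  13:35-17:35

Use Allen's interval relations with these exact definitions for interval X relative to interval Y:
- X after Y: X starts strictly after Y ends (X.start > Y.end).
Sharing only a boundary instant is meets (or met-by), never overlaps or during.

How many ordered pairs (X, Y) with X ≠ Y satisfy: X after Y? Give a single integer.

11

Checking all 30 ordered pairs for relation 'after'; matching pairs in alphabetical order:
(ingest, planning): ingest after planning ✓
(ingest, qa_pass): ingest after qa_pass ✓
(ingest, rehearsal): ingest after rehearsal ✓
(ingest, reindex): ingest after reindex ✓
(ingest, sync_call): ingest after sync_call ✓
(qa_pass, planning): qa_pass after planning ✓
(qa_pass, rehearsal): qa_pass after rehearsal ✓
(reindex, planning): reindex after planning ✓
(reindex, rehearsal): reindex after rehearsal ✓
(sync_call, planning): sync_call after planning ✓
(sync_call, rehearsal): sync_call after rehearsal ✓
Count: 11.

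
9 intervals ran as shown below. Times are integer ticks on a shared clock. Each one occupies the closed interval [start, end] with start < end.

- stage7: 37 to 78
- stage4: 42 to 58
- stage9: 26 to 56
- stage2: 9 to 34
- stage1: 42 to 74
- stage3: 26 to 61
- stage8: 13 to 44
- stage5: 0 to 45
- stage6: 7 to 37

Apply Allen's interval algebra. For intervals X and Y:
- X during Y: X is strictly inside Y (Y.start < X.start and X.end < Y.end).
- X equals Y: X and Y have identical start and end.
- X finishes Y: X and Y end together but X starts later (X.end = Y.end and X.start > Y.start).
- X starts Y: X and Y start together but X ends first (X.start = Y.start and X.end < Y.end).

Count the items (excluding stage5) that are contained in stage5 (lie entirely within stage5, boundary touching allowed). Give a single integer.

3

Target stage5 = [0, 45].
stage1 [42, 74] → overlapped-by → no.
stage2 [9, 34] → during → counts.
stage3 [26, 61] → overlapped-by → no.
stage4 [42, 58] → overlapped-by → no.
stage6 [7, 37] → during → counts.
stage7 [37, 78] → overlapped-by → no.
stage8 [13, 44] → during → counts.
stage9 [26, 56] → overlapped-by → no.
Total: 3.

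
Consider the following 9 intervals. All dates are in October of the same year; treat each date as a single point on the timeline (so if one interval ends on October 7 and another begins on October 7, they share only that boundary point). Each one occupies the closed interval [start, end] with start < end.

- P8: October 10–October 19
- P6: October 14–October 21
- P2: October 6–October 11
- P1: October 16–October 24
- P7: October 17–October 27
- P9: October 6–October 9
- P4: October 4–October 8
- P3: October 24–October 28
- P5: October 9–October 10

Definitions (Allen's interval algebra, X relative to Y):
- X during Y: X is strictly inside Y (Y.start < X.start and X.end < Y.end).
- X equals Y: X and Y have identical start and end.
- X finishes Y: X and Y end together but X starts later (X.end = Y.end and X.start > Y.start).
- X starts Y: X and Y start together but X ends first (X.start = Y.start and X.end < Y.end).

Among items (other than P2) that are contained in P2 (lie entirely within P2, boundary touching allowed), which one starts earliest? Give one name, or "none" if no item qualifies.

Target P2 = [October 6, October 11].
P1 [October 16, October 24] → after → excluded.
P3 [October 24, October 28] → after → excluded.
P4 [October 4, October 8] → overlaps → excluded.
P5 [October 9, October 10] → during → candidate.
P6 [October 14, October 21] → after → excluded.
P7 [October 17, October 27] → after → excluded.
P8 [October 10, October 19] → overlapped-by → excluded.
P9 [October 6, October 9] → starts → candidate.
Among candidates, earliest start is October 6 → P9.

P9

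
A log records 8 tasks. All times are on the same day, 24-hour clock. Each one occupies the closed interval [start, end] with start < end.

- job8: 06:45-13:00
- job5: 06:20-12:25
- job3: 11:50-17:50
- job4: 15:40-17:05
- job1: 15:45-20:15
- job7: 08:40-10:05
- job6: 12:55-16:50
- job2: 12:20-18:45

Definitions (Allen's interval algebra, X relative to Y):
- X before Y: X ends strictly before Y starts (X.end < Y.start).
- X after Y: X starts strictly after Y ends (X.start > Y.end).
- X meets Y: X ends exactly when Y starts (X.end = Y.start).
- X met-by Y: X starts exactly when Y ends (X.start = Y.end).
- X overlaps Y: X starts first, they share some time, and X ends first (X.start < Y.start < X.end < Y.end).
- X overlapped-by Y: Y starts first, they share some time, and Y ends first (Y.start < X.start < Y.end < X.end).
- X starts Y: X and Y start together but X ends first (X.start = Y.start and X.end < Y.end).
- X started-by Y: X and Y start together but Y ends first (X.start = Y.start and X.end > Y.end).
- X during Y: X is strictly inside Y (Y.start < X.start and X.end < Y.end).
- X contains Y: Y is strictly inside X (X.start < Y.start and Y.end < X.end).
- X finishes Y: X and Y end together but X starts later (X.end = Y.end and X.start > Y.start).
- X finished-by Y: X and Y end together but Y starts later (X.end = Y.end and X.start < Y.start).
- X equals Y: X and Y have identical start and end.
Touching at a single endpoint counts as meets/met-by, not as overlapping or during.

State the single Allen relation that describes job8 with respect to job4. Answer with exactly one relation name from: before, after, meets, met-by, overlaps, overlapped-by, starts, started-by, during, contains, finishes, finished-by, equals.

job8 = [06:45, 13:00]; job4 = [15:40, 17:05].
Compare endpoints: job8.start < job4.start, job8.start < job4.end, job8.end < job4.start, job8.end < job4.end.
That pattern is 'before'.

before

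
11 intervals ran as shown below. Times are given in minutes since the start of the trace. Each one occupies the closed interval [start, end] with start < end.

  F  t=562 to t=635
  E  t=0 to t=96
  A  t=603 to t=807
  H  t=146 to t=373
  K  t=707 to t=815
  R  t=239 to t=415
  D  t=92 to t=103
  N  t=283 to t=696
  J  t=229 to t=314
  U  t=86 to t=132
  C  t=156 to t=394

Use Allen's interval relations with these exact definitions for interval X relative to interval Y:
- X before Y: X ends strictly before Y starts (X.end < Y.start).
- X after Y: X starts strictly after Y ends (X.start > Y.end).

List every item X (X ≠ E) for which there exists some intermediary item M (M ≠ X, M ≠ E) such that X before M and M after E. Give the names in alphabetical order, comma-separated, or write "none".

C, D, F, H, J, N, R, U

Target E = [t=0, t=96].
Intermediaries M with M after E: A, C, F, H, J, K, N, R.
Via A — items with X before A: C, D, H, J, R, U.
Via C — items with X before C: D, U.
Via F — items with X before F: C, D, H, J, R, U.
Via H — items with X before H: D, U.
Via J — items with X before J: D, U.
Via K — items with X before K: C, D, F, H, J, N, R, U.
Via N — items with X before N: D, U.
Via R — items with X before R: D, U.
Union: C, D, F, H, J, N, R, U.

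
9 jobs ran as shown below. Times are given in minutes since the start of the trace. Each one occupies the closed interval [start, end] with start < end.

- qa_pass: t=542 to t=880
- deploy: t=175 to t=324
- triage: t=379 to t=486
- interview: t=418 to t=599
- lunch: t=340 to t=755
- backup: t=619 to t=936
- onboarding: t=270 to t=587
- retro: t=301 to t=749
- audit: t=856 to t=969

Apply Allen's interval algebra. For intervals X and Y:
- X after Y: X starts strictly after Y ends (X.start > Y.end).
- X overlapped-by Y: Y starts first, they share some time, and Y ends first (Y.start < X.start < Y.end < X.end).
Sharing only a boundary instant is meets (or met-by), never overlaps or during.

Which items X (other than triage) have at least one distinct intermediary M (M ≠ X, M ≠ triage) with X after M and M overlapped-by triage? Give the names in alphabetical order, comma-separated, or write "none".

Target triage = [t=379, t=486].
Intermediaries M with M overlapped-by triage: interview.
Via interview — items with X after interview: audit, backup.
Union: audit, backup.

audit, backup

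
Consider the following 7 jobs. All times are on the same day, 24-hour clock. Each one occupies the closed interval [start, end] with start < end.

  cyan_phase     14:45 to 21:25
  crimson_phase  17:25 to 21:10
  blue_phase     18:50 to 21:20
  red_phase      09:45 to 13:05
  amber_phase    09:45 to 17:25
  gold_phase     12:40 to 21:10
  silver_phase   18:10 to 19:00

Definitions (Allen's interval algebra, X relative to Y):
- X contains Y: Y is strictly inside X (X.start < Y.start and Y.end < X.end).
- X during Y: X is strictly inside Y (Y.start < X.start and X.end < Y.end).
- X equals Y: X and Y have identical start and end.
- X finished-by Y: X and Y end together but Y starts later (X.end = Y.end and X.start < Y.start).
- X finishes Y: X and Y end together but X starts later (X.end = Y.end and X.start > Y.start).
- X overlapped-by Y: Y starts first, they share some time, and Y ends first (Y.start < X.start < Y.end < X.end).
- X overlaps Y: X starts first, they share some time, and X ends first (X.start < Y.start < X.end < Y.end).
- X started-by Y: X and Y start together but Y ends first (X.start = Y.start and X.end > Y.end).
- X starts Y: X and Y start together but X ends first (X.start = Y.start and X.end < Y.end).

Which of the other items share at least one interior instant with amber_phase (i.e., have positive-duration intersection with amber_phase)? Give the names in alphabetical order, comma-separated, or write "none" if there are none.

Target amber_phase = [09:45, 17:25].
blue_phase [18:50, 21:20] → after → no.
crimson_phase [17:25, 21:10] → met-by → no.
cyan_phase [14:45, 21:25] → overlapped-by → yes.
gold_phase [12:40, 21:10] → overlapped-by → yes.
red_phase [09:45, 13:05] → starts → yes.
silver_phase [18:10, 19:00] → after → no.
Result: cyan_phase, gold_phase, red_phase.

cyan_phase, gold_phase, red_phase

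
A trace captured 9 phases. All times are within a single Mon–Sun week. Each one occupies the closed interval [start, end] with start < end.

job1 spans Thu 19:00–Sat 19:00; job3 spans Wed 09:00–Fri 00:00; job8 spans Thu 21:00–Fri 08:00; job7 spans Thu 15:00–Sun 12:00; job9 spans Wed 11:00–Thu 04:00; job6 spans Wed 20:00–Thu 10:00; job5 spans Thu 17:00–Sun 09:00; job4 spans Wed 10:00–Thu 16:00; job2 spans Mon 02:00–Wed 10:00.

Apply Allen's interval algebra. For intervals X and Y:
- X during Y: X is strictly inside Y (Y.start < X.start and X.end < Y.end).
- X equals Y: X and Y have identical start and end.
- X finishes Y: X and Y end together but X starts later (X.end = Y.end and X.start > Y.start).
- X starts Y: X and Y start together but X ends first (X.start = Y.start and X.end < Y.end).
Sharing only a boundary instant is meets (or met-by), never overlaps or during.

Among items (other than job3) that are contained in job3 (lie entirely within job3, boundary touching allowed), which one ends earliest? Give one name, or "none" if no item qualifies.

Target job3 = [Wed 09:00, Fri 00:00].
job1 [Thu 19:00, Sat 19:00] → overlapped-by → excluded.
job2 [Mon 02:00, Wed 10:00] → overlaps → excluded.
job4 [Wed 10:00, Thu 16:00] → during → candidate.
job5 [Thu 17:00, Sun 09:00] → overlapped-by → excluded.
job6 [Wed 20:00, Thu 10:00] → during → candidate.
job7 [Thu 15:00, Sun 12:00] → overlapped-by → excluded.
job8 [Thu 21:00, Fri 08:00] → overlapped-by → excluded.
job9 [Wed 11:00, Thu 04:00] → during → candidate.
Among candidates, earliest end is Thu 04:00 → job9.

job9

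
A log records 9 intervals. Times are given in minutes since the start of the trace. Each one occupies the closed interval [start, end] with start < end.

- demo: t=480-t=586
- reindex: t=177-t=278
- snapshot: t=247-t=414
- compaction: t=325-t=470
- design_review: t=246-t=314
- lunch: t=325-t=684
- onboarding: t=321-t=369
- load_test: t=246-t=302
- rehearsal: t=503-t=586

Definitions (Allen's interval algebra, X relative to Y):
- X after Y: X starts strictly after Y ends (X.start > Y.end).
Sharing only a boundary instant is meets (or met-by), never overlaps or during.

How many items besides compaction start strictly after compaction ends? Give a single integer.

Target compaction = [t=325, t=470].
demo [t=480, t=586] → after → counts.
design_review [t=246, t=314] → before → no.
load_test [t=246, t=302] → before → no.
lunch [t=325, t=684] → started-by → no.
onboarding [t=321, t=369] → overlaps → no.
rehearsal [t=503, t=586] → after → counts.
reindex [t=177, t=278] → before → no.
snapshot [t=247, t=414] → overlaps → no.
Total: 2.

2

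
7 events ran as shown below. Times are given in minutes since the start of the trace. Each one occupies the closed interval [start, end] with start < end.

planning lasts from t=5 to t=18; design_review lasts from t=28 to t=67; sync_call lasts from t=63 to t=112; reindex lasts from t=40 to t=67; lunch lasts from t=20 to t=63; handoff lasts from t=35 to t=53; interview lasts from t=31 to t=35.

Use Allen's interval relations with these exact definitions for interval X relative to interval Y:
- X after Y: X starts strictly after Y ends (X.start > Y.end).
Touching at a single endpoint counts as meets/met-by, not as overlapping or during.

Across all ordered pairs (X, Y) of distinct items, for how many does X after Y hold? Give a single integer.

9

Checking all 42 ordered pairs for relation 'after'; matching pairs in alphabetical order:
(design_review, planning): design_review after planning ✓
(handoff, planning): handoff after planning ✓
(interview, planning): interview after planning ✓
(lunch, planning): lunch after planning ✓
(reindex, interview): reindex after interview ✓
(reindex, planning): reindex after planning ✓
(sync_call, handoff): sync_call after handoff ✓
(sync_call, interview): sync_call after interview ✓
(sync_call, planning): sync_call after planning ✓
Count: 9.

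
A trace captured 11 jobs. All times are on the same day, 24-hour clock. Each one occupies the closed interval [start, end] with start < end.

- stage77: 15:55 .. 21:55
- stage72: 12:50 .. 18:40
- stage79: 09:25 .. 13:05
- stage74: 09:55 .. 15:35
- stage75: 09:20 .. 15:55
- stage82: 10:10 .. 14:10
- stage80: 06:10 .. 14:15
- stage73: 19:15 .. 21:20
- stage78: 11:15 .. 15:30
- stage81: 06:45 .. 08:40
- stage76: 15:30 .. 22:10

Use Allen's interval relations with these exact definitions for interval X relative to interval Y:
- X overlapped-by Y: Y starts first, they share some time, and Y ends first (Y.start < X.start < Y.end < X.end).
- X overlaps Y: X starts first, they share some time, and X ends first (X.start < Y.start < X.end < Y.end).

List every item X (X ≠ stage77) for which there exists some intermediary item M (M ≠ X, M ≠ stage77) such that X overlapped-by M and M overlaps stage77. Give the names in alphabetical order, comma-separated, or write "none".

Target stage77 = [15:55, 21:55].
Intermediaries M with M overlaps stage77: stage72.
Via stage72 — items with X overlapped-by stage72: stage76.
Union: stage76.

stage76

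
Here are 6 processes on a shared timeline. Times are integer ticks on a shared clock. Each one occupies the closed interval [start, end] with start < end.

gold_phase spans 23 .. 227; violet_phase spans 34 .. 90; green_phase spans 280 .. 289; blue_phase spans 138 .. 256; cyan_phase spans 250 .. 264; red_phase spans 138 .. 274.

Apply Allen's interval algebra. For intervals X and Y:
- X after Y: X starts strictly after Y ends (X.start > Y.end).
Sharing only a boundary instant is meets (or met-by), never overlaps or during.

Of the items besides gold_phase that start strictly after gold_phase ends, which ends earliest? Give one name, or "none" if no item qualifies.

cyan_phase

Target gold_phase = [23, 227].
blue_phase [138, 256] → overlapped-by → excluded.
cyan_phase [250, 264] → after → candidate.
green_phase [280, 289] → after → candidate.
red_phase [138, 274] → overlapped-by → excluded.
violet_phase [34, 90] → during → excluded.
Among candidates, earliest end is 264 → cyan_phase.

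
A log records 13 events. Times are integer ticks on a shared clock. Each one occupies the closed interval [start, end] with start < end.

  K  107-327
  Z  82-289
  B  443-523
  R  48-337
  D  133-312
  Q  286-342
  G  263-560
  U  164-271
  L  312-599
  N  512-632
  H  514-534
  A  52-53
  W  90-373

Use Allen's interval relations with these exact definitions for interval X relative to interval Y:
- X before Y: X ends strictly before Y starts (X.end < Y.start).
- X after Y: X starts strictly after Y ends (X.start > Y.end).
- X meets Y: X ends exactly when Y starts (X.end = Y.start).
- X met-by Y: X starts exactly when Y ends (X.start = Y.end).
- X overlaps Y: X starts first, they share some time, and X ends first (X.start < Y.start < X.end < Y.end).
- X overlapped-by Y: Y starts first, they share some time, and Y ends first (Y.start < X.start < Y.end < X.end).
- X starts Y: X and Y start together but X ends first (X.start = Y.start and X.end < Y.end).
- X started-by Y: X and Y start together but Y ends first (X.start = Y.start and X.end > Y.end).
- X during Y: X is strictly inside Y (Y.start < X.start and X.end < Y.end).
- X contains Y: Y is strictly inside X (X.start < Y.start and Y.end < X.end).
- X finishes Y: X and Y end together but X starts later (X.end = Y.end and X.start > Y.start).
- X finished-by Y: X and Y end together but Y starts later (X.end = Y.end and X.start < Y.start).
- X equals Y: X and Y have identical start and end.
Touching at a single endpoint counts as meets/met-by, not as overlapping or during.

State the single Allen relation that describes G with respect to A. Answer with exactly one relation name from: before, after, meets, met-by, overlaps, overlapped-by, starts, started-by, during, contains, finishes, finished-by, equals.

after

G = [263, 560]; A = [52, 53].
Compare endpoints: G.start > A.start, G.start > A.end, G.end > A.start, G.end > A.end.
That pattern is 'after'.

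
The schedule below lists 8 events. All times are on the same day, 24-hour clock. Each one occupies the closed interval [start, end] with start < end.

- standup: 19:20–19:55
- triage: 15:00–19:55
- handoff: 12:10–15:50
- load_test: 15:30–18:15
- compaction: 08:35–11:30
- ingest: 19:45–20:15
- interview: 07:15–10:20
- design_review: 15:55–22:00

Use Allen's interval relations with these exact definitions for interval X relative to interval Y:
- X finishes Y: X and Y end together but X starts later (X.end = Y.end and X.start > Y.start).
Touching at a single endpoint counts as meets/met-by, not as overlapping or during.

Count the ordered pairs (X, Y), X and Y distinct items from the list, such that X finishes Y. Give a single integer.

Checking all 56 ordered pairs for relation 'finishes'; matching pairs in alphabetical order:
(standup, triage): standup finishes triage ✓
Count: 1.

1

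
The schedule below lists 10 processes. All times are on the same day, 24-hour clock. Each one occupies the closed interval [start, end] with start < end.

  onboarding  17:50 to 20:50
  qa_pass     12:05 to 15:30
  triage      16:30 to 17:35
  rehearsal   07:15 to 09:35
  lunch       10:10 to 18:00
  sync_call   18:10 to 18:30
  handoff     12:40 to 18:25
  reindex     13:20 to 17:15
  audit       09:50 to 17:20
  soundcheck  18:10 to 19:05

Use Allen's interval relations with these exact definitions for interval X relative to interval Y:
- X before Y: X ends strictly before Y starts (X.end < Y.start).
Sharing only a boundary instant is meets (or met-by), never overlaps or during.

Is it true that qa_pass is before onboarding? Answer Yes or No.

Yes

qa_pass = [12:05, 15:30], onboarding = [17:50, 20:50].
Actual relation of qa_pass to onboarding: before.
Asked whether 'before' holds → Yes.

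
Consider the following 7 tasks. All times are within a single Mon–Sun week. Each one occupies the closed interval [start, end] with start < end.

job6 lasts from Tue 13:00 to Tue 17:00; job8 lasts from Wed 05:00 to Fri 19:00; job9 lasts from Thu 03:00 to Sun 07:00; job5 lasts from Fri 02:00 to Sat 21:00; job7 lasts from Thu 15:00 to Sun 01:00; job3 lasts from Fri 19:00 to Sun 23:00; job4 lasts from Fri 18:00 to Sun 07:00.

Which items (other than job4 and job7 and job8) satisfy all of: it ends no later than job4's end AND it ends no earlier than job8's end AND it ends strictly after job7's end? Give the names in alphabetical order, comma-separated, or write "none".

Conditions: its end is no later than job4's end (X.end <= Sun 07:00) AND its end is no earlier than job8's end (X.end >= Fri 19:00) AND its end is strictly after job7's end (X.end > Sun 01:00).
job3: end Sun 23:00 <= Sun 07:00? ✗; end Sun 23:00 >= Fri 19:00? ✓; end Sun 23:00 > Sun 01:00? ✓ → no.
job5: end Sat 21:00 <= Sun 07:00? ✓; end Sat 21:00 >= Fri 19:00? ✓; end Sat 21:00 > Sun 01:00? ✗ → no.
job6: end Tue 17:00 <= Sun 07:00? ✓; end Tue 17:00 >= Fri 19:00? ✗; end Tue 17:00 > Sun 01:00? ✗ → no.
job9: end Sun 07:00 <= Sun 07:00? ✓; end Sun 07:00 >= Fri 19:00? ✓; end Sun 07:00 > Sun 01:00? ✓ → yes.
Result: job9.

job9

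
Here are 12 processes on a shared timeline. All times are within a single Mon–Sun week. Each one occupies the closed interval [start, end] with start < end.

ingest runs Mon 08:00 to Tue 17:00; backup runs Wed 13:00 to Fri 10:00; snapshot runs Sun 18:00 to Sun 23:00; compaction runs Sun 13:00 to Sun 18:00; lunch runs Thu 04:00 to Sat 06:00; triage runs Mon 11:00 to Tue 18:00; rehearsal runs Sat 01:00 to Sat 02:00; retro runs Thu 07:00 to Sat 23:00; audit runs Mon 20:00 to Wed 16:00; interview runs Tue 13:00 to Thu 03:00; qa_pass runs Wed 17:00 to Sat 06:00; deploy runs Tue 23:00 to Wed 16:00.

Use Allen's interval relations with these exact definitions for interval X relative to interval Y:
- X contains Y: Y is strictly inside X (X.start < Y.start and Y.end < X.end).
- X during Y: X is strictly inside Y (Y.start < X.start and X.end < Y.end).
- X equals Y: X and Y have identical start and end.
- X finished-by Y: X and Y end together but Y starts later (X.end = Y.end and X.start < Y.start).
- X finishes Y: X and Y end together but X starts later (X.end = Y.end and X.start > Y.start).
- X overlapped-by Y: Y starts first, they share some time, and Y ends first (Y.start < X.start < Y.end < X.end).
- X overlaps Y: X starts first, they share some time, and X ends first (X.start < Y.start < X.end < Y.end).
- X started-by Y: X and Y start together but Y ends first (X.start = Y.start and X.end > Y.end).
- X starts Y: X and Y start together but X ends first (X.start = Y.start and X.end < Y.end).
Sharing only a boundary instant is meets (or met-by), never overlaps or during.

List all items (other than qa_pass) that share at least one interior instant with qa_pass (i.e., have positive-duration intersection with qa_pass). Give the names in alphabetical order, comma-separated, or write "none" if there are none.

backup, interview, lunch, rehearsal, retro

Target qa_pass = [Wed 17:00, Sat 06:00].
audit [Mon 20:00, Wed 16:00] → before → no.
backup [Wed 13:00, Fri 10:00] → overlaps → yes.
compaction [Sun 13:00, Sun 18:00] → after → no.
deploy [Tue 23:00, Wed 16:00] → before → no.
ingest [Mon 08:00, Tue 17:00] → before → no.
interview [Tue 13:00, Thu 03:00] → overlaps → yes.
lunch [Thu 04:00, Sat 06:00] → finishes → yes.
rehearsal [Sat 01:00, Sat 02:00] → during → yes.
retro [Thu 07:00, Sat 23:00] → overlapped-by → yes.
snapshot [Sun 18:00, Sun 23:00] → after → no.
triage [Mon 11:00, Tue 18:00] → before → no.
Result: backup, interview, lunch, rehearsal, retro.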